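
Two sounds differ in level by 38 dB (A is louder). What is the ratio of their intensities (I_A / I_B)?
I_A/I_B = 10^(Δβ/10) = 6310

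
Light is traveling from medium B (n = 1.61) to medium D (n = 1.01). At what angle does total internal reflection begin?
θc = arcsin(n₂/n₁) = 38.85°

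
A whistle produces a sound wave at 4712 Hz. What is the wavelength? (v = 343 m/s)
λ = v/f = 0.07279 m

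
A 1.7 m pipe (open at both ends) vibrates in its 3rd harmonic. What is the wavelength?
λₙ = 2L/n = 1.133 m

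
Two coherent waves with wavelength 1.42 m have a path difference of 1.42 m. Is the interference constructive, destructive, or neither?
constructive — path difference = 1λ, a whole number of wavelengths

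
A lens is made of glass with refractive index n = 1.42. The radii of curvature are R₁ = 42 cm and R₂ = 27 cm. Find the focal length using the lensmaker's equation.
1/f = (n − 1)(1/R₁ − 1/R₂) → f = -180 cm (diverging lens)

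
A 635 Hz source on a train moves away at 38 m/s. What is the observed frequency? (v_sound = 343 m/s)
f_obs = f·v/(v + v_s) = 571.7 Hz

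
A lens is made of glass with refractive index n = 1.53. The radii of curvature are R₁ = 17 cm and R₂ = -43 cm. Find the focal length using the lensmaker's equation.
1/f = (n − 1)(1/R₁ − 1/R₂) → f = 22.99 cm (converging lens)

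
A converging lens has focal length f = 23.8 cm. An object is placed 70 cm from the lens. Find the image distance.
1/di = 1/f − 1/do → di = 36.06 cm (real image)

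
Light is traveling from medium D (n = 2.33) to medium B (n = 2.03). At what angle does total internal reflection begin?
θc = arcsin(n₂/n₁) = 60.6°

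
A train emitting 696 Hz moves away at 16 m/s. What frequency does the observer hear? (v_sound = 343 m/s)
f_obs = f·v/(v + v_s) = 665 Hz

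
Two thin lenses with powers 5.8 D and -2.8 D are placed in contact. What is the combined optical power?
P_total = P₁ + P₂ = 3.0 D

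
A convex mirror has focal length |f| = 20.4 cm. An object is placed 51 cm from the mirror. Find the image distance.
f = −20.4 cm (convex); 1/di = 1/f − 1/do → di = -14.57 cm (virtual image, behind mirror)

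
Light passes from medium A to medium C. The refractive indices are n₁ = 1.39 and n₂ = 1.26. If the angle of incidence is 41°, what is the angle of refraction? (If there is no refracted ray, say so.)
sin θ₂ = (n₁/n₂)·sin θ₁ = 0.7237 → θ₂ = 46.36°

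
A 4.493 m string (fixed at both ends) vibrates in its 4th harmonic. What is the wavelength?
λₙ = 2L/n = 2.247 m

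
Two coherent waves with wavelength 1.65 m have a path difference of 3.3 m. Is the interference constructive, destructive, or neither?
constructive — path difference = 2λ, a whole number of wavelengths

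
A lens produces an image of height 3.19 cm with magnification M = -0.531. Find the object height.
ho = |hi|/|M| = 6.008 cm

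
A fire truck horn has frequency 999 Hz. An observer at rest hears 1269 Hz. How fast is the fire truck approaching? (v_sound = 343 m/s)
v_s = v·(1 − f/f_obs) = 72.98 m/s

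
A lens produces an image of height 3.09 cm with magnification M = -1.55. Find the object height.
ho = |hi|/|M| = 1.994 cm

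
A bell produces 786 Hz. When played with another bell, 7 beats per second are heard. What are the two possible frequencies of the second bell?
f₂ = 786 ± 7 Hz → 793 Hz or 779 Hz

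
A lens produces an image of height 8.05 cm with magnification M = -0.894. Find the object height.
ho = |hi|/|M| = 9.004 cm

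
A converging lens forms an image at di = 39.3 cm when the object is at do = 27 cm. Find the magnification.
M = −di/do = -1.456 (inverted image)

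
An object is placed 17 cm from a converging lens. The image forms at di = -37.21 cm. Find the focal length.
1/f = 1/do + 1/di → f = 31.3 cm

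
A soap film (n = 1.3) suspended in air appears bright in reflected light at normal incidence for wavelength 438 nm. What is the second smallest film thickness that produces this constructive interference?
2nt = (m − ½)λ with m = 2 → t = (m − ½)λ/(2n) = 252.7 nm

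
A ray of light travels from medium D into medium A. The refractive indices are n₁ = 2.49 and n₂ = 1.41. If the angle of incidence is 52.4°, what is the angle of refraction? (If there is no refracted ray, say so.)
sin θ₂ = (n₁/n₂)·sin θ₁ = 1.399 > 1, so there is no refracted ray — the light undergoes total internal reflection.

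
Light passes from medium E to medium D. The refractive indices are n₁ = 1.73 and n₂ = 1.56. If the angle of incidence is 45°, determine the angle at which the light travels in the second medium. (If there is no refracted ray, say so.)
sin θ₂ = (n₁/n₂)·sin θ₁ = 0.7842 → θ₂ = 51.64°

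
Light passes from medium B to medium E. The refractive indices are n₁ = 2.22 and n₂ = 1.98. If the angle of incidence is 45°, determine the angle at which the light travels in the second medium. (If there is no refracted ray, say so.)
sin θ₂ = (n₁/n₂)·sin θ₁ = 0.7928 → θ₂ = 52.45°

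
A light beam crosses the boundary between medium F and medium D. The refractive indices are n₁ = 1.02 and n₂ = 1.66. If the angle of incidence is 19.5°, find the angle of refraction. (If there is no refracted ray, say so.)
sin θ₂ = (n₁/n₂)·sin θ₁ = 0.2051 → θ₂ = 11.84°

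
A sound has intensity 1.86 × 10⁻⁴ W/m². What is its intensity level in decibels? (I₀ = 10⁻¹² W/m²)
β = 10·log₁₀(I/I₀) = 82.7 dB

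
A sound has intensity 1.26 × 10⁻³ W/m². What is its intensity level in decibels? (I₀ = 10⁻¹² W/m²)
β = 10·log₁₀(I/I₀) = 91 dB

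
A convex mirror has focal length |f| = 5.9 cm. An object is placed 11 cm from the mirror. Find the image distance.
f = −5.9 cm (convex); 1/di = 1/f − 1/do → di = -3.84 cm (virtual image, behind mirror)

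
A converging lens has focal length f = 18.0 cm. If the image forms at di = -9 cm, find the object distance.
1/do = 1/f − 1/di → do = 6 cm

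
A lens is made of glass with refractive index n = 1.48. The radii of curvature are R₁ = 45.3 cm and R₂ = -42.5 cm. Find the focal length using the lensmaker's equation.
1/f = (n − 1)(1/R₁ − 1/R₂) → f = 45.68 cm (converging lens)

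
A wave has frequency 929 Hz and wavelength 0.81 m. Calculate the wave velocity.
v = fλ = 752.5 m/s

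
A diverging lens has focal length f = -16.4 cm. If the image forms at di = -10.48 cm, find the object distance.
1/do = 1/f − 1/di → do = 29.03 cm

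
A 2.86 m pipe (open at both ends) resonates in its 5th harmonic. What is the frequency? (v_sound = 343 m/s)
fₙ = nv/(2L) = 299.8 Hz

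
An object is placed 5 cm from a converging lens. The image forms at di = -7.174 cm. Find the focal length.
1/f = 1/do + 1/di → f = 16.5 cm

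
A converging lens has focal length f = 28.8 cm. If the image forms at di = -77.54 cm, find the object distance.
1/do = 1/f − 1/di → do = 21 cm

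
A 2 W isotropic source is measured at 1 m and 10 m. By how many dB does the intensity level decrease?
Δβ = 20·log₁₀(r₂/r₁) = 20 dB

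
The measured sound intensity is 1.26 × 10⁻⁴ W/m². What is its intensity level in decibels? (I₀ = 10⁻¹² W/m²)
β = 10·log₁₀(I/I₀) = 81 dB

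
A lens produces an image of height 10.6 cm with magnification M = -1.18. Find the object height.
ho = |hi|/|M| = 8.983 cm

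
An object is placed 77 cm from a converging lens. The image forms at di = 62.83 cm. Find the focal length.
1/f = 1/do + 1/di → f = 34.6 cm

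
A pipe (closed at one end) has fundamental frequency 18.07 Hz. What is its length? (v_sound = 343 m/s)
L = v/(4f₁) = 4.745 m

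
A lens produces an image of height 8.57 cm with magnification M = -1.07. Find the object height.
ho = |hi|/|M| = 8.009 cm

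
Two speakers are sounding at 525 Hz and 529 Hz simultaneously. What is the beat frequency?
4 Hz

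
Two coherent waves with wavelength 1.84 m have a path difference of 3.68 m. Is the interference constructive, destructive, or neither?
constructive — path difference = 2λ, a whole number of wavelengths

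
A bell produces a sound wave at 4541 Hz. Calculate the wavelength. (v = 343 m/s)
λ = v/f = 0.07553 m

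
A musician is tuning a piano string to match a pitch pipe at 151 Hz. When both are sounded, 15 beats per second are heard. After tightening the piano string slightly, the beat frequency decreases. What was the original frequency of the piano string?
136 Hz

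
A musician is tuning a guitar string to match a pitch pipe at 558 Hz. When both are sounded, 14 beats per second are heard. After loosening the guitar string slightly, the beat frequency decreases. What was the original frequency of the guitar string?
572 Hz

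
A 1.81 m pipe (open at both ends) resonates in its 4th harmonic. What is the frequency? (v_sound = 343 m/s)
fₙ = nv/(2L) = 379 Hz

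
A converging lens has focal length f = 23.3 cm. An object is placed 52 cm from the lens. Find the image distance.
1/di = 1/f − 1/do → di = 42.22 cm (real image)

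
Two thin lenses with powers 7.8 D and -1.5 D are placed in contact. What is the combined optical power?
P_total = P₁ + P₂ = 6.3 D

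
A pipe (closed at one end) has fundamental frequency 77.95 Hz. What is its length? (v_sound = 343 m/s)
L = v/(4f₁) = 1.1 m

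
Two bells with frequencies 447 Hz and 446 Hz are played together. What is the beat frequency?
1 Hz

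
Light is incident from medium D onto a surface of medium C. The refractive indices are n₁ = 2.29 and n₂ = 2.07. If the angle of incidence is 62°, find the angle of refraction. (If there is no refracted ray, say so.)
sin θ₂ = (n₁/n₂)·sin θ₁ = 0.9768 → θ₂ = 77.63°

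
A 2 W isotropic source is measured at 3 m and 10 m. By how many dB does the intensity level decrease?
Δβ = 20·log₁₀(r₂/r₁) = 10.46 dB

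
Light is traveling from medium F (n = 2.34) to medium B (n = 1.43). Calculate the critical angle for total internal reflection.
θc = arcsin(n₂/n₁) = 37.67°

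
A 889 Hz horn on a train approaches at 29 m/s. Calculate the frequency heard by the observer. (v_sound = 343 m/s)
f_obs = f·v/(v − v_s) = 971.1 Hz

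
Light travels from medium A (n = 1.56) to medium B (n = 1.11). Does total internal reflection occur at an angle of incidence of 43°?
θc = arcsin(n₂/n₁) = 45.36°; 43° < θc, so no — the ray refracts.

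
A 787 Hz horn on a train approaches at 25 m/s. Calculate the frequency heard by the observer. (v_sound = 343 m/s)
f_obs = f·v/(v − v_s) = 848.9 Hz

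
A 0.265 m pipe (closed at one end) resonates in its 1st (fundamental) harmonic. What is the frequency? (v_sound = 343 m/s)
fₙ = nv/(4L) = 323.6 Hz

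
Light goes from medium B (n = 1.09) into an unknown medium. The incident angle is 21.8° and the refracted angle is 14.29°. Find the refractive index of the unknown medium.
n₂ = n₁·sin θ₁ / sin θ₂ = 1.64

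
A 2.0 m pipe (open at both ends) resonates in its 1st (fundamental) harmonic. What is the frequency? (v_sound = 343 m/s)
fₙ = nv/(2L) = 85.75 Hz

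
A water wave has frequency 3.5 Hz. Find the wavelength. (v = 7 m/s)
λ = v/f = 2 m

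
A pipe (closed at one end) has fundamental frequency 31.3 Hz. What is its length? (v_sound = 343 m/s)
L = v/(4f₁) = 2.74 m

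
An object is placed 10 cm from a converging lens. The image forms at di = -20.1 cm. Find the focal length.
1/f = 1/do + 1/di → f = 19.9 cm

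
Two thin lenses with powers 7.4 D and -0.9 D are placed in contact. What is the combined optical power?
P_total = P₁ + P₂ = 6.5 D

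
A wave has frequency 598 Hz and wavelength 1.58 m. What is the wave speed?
v = fλ = 944.8 m/s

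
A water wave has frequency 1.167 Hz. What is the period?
T = 1/f = 0.8569 s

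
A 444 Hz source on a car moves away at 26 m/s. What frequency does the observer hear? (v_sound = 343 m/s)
f_obs = f·v/(v + v_s) = 412.7 Hz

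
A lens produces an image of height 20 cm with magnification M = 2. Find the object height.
ho = |hi|/|M| = 10 cm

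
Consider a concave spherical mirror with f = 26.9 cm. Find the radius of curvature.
R = 2|f| = 53.8 cm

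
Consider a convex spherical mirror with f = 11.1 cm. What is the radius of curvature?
R = 2|f| = 22.2 cm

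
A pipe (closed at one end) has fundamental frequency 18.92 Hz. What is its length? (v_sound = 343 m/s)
L = v/(4f₁) = 4.532 m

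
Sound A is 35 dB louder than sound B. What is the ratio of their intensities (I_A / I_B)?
I_A/I_B = 10^(Δβ/10) = 3162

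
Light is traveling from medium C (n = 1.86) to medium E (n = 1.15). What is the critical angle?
θc = arcsin(n₂/n₁) = 38.19°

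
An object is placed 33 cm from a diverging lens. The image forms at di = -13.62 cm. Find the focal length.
1/f = 1/do + 1/di → f = -23.19 cm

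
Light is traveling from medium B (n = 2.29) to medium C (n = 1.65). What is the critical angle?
θc = arcsin(n₂/n₁) = 46.1°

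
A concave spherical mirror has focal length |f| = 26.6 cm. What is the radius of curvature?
R = 2|f| = 53.2 cm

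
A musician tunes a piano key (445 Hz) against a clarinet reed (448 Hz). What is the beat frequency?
3 Hz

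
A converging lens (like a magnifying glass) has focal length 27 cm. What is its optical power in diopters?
P = 1/f = 3.704 D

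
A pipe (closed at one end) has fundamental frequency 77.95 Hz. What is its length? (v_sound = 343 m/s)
L = v/(4f₁) = 1.1 m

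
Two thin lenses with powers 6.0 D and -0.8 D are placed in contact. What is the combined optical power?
P_total = P₁ + P₂ = 5.2 D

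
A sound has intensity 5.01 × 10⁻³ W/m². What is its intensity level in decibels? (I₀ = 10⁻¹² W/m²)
β = 10·log₁₀(I/I₀) = 97 dB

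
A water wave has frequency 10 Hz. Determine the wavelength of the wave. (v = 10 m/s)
λ = v/f = 1 m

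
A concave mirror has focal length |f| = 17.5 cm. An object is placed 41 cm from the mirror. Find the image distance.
f = +17.5 cm (concave); 1/di = 1/f − 1/do → di = 30.53 cm (real image, in front of mirror)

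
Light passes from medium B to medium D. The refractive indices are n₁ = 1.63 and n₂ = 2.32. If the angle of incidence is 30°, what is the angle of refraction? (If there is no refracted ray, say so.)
sin θ₂ = (n₁/n₂)·sin θ₁ = 0.3513 → θ₂ = 20.57°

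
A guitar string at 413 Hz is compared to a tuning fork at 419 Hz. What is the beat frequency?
6 Hz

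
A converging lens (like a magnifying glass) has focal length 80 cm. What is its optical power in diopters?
P = 1/f = 1.25 D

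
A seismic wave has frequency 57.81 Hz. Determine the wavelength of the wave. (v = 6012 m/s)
λ = v/f = 104 m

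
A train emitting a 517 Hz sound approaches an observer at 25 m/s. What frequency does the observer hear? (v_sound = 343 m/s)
f_obs = f·v/(v − v_s) = 557.6 Hz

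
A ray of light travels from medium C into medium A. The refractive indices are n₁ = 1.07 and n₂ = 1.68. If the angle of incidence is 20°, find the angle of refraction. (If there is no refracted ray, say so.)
sin θ₂ = (n₁/n₂)·sin θ₁ = 0.2178 → θ₂ = 12.58°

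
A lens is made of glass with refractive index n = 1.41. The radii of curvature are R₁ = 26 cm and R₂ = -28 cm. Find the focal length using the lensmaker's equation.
1/f = (n − 1)(1/R₁ − 1/R₂) → f = 32.88 cm (converging lens)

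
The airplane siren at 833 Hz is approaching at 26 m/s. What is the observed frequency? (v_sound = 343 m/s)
f_obs = f·v/(v − v_s) = 901.3 Hz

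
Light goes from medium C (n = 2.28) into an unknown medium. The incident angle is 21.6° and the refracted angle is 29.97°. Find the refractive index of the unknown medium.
n₂ = n₁·sin θ₁ / sin θ₂ = 1.68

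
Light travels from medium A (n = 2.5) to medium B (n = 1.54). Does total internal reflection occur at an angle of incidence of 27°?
θc = arcsin(n₂/n₁) = 38.02°; 27° < θc, so no — the ray refracts.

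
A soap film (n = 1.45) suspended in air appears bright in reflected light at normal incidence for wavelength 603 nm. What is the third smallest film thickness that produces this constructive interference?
2nt = (m − ½)λ with m = 3 → t = (m − ½)λ/(2n) = 519.8 nm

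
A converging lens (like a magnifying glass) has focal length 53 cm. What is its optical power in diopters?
P = 1/f = 1.887 D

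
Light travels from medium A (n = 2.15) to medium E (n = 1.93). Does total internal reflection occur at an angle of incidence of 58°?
θc = arcsin(n₂/n₁) = 63.85°; 58° < θc, so no — the ray refracts.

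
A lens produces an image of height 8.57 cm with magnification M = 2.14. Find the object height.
ho = |hi|/|M| = 4.005 cm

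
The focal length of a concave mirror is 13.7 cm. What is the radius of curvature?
R = 2|f| = 27.4 cm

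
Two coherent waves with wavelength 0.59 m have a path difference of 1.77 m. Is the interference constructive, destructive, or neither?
constructive — path difference = 3λ, a whole number of wavelengths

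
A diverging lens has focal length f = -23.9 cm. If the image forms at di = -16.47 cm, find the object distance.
1/do = 1/f − 1/di → do = 52.98 cm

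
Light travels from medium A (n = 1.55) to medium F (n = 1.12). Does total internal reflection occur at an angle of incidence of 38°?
θc = arcsin(n₂/n₁) = 46.27°; 38° < θc, so no — the ray refracts.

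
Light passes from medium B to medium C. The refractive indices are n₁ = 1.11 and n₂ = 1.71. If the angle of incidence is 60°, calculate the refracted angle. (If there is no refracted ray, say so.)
sin θ₂ = (n₁/n₂)·sin θ₁ = 0.5622 → θ₂ = 34.21°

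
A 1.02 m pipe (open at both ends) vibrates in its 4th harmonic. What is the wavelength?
λₙ = 2L/n = 0.51 m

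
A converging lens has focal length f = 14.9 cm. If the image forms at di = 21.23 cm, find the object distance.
1/do = 1/f − 1/di → do = 49.97 cm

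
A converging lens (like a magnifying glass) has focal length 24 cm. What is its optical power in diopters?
P = 1/f = 4.167 D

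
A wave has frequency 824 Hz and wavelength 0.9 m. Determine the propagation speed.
v = fλ = 741.6 m/s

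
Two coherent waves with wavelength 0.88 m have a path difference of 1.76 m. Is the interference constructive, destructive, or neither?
constructive — path difference = 2λ, a whole number of wavelengths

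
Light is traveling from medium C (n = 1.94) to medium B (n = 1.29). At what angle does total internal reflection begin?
θc = arcsin(n₂/n₁) = 41.68°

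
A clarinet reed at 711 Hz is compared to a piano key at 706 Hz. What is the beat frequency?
5 Hz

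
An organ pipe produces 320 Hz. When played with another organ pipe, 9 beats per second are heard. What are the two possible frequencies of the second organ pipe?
f₂ = 320 ± 9 Hz → 329 Hz or 311 Hz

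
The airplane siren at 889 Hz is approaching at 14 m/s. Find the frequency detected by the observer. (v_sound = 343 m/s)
f_obs = f·v/(v − v_s) = 926.8 Hz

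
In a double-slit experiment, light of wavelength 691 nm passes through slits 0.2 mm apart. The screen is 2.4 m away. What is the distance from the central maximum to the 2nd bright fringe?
y = mλL/d = 16.58 mm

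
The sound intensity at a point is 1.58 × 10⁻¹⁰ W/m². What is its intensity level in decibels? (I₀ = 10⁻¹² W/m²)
β = 10·log₁₀(I/I₀) = 21.99 dB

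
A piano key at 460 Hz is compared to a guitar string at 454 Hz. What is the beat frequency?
6 Hz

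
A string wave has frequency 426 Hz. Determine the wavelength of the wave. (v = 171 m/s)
λ = v/f = 0.4014 m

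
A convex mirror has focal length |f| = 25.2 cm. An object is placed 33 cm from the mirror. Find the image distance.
f = −25.2 cm (convex); 1/di = 1/f − 1/do → di = -14.29 cm (virtual image, behind mirror)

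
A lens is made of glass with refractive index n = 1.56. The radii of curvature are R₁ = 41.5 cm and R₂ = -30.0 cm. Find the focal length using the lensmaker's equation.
1/f = (n − 1)(1/R₁ − 1/R₂) → f = 31.09 cm (converging lens)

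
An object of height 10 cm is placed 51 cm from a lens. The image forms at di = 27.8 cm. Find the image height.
hi = (-di/do) × ho = -5.451 cm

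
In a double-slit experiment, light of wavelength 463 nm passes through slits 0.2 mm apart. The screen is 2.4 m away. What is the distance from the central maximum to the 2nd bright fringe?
y = mλL/d = 11.11 mm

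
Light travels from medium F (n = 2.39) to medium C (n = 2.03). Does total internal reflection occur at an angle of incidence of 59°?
θc = arcsin(n₂/n₁) = 58.14°; 59° > θc, so yes — total internal reflection.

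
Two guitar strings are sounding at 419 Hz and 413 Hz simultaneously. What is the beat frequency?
6 Hz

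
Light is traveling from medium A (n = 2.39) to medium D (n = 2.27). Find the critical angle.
θc = arcsin(n₂/n₁) = 71.77°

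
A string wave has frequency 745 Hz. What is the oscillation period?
T = 1/f = 0.001342 s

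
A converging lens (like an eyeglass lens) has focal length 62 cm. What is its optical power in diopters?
P = 1/f = 1.613 D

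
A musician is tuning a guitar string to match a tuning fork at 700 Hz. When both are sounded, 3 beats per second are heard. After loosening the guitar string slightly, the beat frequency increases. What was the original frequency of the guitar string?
697 Hz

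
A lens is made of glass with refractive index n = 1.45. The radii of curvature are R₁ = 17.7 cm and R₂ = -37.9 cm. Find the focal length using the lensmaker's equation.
1/f = (n − 1)(1/R₁ − 1/R₂) → f = 26.81 cm (converging lens)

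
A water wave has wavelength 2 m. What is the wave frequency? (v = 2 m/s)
f = v/λ = 1 Hz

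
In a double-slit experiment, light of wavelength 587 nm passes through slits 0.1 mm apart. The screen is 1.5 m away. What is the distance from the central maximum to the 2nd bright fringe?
y = mλL/d = 17.61 mm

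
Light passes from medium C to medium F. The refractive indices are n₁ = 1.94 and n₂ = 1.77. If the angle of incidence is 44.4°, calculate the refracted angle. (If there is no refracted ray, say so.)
sin θ₂ = (n₁/n₂)·sin θ₁ = 0.7669 → θ₂ = 50.07°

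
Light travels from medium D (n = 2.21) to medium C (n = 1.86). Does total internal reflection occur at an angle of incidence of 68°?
θc = arcsin(n₂/n₁) = 57.31°; 68° > θc, so yes — total internal reflection.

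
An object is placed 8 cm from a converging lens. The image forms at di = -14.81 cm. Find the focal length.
1/f = 1/do + 1/di → f = 17.4 cm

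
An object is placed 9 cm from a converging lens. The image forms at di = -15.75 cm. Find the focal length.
1/f = 1/do + 1/di → f = 21 cm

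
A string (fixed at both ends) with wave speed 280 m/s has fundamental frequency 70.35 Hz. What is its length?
L = v/(2f₁) = 1.99 m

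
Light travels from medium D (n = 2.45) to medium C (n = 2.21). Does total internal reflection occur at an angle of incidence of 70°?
θc = arcsin(n₂/n₁) = 64.43°; 70° > θc, so yes — total internal reflection.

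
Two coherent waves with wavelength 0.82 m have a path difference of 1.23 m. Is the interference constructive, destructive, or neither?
destructive — path difference = 1.5λ, an odd multiple of λ/2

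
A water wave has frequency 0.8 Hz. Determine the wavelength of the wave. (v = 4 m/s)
λ = v/f = 5 m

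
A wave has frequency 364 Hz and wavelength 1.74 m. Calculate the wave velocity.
v = fλ = 633.4 m/s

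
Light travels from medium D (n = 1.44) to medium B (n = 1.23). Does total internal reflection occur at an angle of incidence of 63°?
θc = arcsin(n₂/n₁) = 58.67°; 63° > θc, so yes — total internal reflection.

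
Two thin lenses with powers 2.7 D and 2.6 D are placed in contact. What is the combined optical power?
P_total = P₁ + P₂ = 5.3 D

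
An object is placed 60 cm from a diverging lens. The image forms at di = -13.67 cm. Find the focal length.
1/f = 1/do + 1/di → f = -17.7 cm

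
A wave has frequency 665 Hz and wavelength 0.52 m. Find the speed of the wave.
v = fλ = 345.8 m/s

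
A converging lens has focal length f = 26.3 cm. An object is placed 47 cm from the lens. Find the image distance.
1/di = 1/f − 1/do → di = 59.71 cm (real image)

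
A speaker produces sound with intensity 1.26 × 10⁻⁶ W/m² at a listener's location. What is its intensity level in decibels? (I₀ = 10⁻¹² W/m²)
β = 10·log₁₀(I/I₀) = 61 dB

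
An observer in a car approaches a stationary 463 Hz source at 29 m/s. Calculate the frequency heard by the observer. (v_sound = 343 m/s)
f_obs = f·(v + v_o)/v = 502.1 Hz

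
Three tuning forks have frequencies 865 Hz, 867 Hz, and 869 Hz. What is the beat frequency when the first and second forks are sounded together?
2 Hz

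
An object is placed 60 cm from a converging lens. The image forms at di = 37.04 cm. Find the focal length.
1/f = 1/do + 1/di → f = 22.9 cm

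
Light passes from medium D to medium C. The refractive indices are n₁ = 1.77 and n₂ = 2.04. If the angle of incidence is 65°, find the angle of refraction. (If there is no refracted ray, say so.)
sin θ₂ = (n₁/n₂)·sin θ₁ = 0.7864 → θ₂ = 51.85°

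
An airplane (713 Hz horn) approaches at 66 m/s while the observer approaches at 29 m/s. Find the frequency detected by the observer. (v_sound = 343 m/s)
f_obs = f·(v + v_o)/(v − v_s) = 957.5 Hz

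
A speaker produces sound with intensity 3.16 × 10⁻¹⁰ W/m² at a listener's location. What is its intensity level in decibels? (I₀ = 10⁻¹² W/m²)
β = 10·log₁₀(I/I₀) = 25 dB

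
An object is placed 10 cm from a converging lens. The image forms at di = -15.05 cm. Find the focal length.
1/f = 1/do + 1/di → f = 29.8 cm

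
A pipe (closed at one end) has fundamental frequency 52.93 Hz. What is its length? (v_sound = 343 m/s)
L = v/(4f₁) = 1.62 m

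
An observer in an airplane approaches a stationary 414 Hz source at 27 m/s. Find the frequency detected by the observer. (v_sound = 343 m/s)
f_obs = f·(v + v_o)/v = 446.6 Hz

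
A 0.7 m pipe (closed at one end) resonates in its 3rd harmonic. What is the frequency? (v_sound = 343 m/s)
fₙ = nv/(4L) = 367.5 Hz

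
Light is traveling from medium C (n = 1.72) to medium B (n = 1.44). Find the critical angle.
θc = arcsin(n₂/n₁) = 56.85°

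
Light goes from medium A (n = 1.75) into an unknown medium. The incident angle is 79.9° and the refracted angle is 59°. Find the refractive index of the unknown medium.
n₂ = n₁·sin θ₁ / sin θ₂ = 2.01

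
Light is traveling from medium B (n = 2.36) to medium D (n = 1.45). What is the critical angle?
θc = arcsin(n₂/n₁) = 37.91°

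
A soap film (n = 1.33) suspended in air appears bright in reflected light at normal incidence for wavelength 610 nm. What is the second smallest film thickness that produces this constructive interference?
2nt = (m − ½)λ with m = 2 → t = (m − ½)λ/(2n) = 344 nm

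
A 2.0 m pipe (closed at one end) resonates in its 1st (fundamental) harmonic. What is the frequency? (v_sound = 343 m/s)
fₙ = nv/(4L) = 42.88 Hz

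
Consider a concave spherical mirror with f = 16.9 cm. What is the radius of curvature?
R = 2|f| = 33.8 cm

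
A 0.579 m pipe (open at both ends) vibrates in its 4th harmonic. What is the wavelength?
λₙ = 2L/n = 0.2895 m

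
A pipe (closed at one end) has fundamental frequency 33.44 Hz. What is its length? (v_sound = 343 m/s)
L = v/(4f₁) = 2.564 m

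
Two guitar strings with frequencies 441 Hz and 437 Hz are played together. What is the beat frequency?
4 Hz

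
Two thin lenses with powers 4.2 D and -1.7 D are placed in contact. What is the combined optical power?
P_total = P₁ + P₂ = 2.5 D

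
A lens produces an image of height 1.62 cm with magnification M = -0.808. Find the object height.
ho = |hi|/|M| = 2.005 cm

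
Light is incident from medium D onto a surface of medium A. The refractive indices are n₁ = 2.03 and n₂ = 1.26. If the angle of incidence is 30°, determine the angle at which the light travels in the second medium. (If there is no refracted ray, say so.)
sin θ₂ = (n₁/n₂)·sin θ₁ = 0.8056 → θ₂ = 53.66°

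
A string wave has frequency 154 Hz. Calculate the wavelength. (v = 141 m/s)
λ = v/f = 0.9156 m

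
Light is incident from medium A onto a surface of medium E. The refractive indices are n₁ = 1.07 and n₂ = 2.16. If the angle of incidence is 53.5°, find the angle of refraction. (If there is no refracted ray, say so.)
sin θ₂ = (n₁/n₂)·sin θ₁ = 0.3982 → θ₂ = 23.47°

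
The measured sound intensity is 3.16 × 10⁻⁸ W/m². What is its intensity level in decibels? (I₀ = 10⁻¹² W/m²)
β = 10·log₁₀(I/I₀) = 45 dB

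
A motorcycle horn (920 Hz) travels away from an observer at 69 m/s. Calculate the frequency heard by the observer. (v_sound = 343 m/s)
f_obs = f·v/(v + v_s) = 765.9 Hz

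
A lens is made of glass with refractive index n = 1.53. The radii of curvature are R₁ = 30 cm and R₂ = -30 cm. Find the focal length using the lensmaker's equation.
1/f = (n − 1)(1/R₁ − 1/R₂) → f = 28.3 cm (converging lens)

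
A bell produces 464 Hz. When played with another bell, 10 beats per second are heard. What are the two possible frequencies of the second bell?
f₂ = 464 ± 10 Hz → 474 Hz or 454 Hz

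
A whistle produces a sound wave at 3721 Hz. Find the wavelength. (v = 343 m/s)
λ = v/f = 0.09218 m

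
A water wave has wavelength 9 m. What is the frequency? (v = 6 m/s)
f = v/λ = 0.6667 Hz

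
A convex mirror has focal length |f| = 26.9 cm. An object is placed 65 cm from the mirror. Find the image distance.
f = −26.9 cm (convex); 1/di = 1/f − 1/do → di = -19.03 cm (virtual image, behind mirror)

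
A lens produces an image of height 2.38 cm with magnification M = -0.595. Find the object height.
ho = |hi|/|M| = 4 cm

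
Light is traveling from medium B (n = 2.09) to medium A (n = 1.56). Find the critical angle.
θc = arcsin(n₂/n₁) = 48.28°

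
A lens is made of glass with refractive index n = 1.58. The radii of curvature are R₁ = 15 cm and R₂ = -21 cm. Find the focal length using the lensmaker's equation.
1/f = (n − 1)(1/R₁ − 1/R₂) → f = 15.09 cm (converging lens)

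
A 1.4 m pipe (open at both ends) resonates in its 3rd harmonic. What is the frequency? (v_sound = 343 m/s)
fₙ = nv/(2L) = 367.5 Hz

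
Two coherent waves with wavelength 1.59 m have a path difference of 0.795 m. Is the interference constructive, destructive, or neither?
destructive — path difference = 0.5λ, an odd multiple of λ/2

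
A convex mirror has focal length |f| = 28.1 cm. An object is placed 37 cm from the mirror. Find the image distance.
f = −28.1 cm (convex); 1/di = 1/f − 1/do → di = -15.97 cm (virtual image, behind mirror)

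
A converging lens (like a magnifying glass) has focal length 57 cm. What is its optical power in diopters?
P = 1/f = 1.754 D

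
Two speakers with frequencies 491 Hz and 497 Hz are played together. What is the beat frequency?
6 Hz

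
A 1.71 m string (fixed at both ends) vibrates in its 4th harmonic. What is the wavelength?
λₙ = 2L/n = 0.855 m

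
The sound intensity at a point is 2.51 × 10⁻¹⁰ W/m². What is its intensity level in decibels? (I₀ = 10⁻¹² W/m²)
β = 10·log₁₀(I/I₀) = 24 dB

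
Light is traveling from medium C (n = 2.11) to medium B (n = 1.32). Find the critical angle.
θc = arcsin(n₂/n₁) = 38.73°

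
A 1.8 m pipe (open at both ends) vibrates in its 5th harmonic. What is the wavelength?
λₙ = 2L/n = 0.72 m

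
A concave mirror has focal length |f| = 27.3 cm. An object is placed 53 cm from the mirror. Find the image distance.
f = +27.3 cm (concave); 1/di = 1/f − 1/do → di = 56.3 cm (real image, in front of mirror)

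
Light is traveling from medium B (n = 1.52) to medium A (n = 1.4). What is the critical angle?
θc = arcsin(n₂/n₁) = 67.08°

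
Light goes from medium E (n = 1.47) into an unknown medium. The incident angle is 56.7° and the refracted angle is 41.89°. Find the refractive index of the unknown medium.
n₂ = n₁·sin θ₁ / sin θ₂ = 1.84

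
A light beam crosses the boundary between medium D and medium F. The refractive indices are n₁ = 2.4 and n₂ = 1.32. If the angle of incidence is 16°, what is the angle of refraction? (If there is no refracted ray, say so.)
sin θ₂ = (n₁/n₂)·sin θ₁ = 0.5012 → θ₂ = 30.08°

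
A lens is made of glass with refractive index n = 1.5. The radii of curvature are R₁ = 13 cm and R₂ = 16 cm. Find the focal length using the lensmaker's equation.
1/f = (n − 1)(1/R₁ − 1/R₂) → f = 138.7 cm (converging lens)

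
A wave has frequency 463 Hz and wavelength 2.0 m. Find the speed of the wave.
v = fλ = 926 m/s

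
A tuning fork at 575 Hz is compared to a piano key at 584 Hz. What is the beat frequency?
9 Hz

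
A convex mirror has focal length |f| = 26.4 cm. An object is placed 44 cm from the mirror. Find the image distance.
f = −26.4 cm (convex); 1/di = 1/f − 1/do → di = -16.5 cm (virtual image, behind mirror)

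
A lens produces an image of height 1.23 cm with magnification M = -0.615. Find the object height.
ho = |hi|/|M| = 2 cm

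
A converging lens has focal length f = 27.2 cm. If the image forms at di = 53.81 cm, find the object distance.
1/do = 1/f − 1/di → do = 55 cm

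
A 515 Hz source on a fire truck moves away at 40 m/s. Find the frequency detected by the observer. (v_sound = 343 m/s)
f_obs = f·v/(v + v_s) = 461.2 Hz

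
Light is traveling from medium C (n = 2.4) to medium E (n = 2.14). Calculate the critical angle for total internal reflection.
θc = arcsin(n₂/n₁) = 63.08°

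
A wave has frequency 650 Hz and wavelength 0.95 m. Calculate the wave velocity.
v = fλ = 617.5 m/s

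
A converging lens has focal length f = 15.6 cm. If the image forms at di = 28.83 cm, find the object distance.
1/do = 1/f − 1/di → do = 33.99 cm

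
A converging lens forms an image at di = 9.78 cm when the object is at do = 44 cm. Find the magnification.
M = −di/do = -0.2223 (inverted image)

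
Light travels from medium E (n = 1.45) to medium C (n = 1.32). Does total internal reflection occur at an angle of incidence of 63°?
θc = arcsin(n₂/n₁) = 65.55°; 63° < θc, so no — the ray refracts.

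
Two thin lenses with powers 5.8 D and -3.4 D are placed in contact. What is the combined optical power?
P_total = P₁ + P₂ = 2.4 D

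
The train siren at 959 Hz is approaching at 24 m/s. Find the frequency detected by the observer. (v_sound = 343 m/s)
f_obs = f·v/(v − v_s) = 1031 Hz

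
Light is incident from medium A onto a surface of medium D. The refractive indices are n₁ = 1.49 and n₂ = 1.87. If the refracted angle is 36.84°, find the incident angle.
sin θ₁ = (n₂/n₁)·sin θ₂ → θ₁ = 48.81°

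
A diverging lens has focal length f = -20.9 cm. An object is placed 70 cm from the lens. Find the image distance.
1/di = 1/f − 1/do → di = -16.09 cm (virtual image)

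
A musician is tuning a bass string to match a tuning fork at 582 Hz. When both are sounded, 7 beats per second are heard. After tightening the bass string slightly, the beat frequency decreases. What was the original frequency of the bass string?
575 Hz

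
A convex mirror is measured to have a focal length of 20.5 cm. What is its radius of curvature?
R = 2|f| = 41 cm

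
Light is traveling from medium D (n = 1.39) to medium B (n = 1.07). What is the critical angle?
θc = arcsin(n₂/n₁) = 50.33°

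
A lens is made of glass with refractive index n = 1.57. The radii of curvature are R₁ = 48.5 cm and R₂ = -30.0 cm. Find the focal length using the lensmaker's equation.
1/f = (n − 1)(1/R₁ − 1/R₂) → f = 32.52 cm (converging lens)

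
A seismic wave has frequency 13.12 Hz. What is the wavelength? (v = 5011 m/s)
λ = v/f = 381.9 m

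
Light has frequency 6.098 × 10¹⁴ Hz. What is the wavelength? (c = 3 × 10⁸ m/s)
λ = c/f = 492 nm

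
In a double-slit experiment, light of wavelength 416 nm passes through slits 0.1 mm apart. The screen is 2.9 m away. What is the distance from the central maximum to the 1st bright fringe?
y = mλL/d = 12.06 mm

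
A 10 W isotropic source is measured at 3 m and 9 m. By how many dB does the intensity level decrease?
Δβ = 20·log₁₀(r₂/r₁) = 9.542 dB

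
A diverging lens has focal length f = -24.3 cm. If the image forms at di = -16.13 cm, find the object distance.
1/do = 1/f − 1/di → do = 47.98 cm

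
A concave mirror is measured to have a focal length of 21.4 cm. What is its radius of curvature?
R = 2|f| = 42.8 cm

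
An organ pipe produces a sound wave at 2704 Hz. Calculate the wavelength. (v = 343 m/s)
λ = v/f = 0.1268 m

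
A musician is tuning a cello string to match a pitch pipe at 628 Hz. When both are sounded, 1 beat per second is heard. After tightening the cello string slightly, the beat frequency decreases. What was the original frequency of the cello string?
627 Hz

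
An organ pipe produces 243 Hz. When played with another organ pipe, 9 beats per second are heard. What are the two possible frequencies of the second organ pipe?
f₂ = 243 ± 9 Hz → 252 Hz or 234 Hz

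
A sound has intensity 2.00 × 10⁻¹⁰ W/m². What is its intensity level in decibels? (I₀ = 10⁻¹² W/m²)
β = 10·log₁₀(I/I₀) = 23.01 dB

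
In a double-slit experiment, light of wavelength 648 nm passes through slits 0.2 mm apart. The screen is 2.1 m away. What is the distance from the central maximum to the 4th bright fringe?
y = mλL/d = 27.22 mm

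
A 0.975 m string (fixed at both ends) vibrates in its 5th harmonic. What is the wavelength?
λₙ = 2L/n = 0.39 m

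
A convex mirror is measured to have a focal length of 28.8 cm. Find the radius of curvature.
R = 2|f| = 57.6 cm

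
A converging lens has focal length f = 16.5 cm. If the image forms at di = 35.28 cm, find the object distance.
1/do = 1/f − 1/di → do = 31 cm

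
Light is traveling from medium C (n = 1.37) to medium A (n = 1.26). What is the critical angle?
θc = arcsin(n₂/n₁) = 66.88°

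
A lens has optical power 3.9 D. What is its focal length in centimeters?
f = 1/P = 25.64 cm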